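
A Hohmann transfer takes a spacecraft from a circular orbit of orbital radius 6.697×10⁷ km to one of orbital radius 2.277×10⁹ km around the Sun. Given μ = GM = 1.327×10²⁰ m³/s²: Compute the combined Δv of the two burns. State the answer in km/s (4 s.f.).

r₁ = 6.697×10⁷ km = 6.697×10¹⁰ m.
r₂ = 2.277×10⁹ km = 2.277×10¹² m.
Transfer ellipse a_t = (r₁ + r₂)/2 = 1.172×10¹² m.
At r₁: circular v_c1 = √(μ/r₁) = 44510 m/s; transfer-perihelion v_p = √[μ(2/r₁ − 1/a_t)] = 62050 m/s.
Δv₁ = v_p − v_c1 = 17530 m/s.
At r₂: circular v_c2 = √(μ/r₂) = 7634 m/s; transfer-aphelion v_a = √[μ(2/r₂ − 1/a_t)] = 1825 m/s.
Δv₂ = v_c2 − v_a = 5809 m/s.
Total Δv = Δv₁ + Δv₂ = 23340 m/s = 23.34 km/s.

Δv_total ≈ 23.34 km/s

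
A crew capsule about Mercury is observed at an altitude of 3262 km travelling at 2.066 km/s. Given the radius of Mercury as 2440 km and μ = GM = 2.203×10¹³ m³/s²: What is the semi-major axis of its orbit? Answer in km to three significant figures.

r = 2440 + 3262 = 5702.0 km = 5.702×10⁶ m.
Specific orbital energy ε = v²/2 − μ/r = (2066)²/2 − 2.203×10¹³/5.702×10⁶ = -1.729×10⁶ J/kg.
Since ε = −μ/(2a), a = −μ/(2ε) = 6.369×10⁶ m = 6369.3 km.

a ≈ 6370 km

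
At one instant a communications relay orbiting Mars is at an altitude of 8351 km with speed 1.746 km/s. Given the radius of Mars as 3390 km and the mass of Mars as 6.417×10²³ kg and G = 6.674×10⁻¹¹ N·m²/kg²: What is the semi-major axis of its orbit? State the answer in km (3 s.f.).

a ≈ 10100 km

μ = GM = 6.674×10⁻¹¹ × 6.417×10²³ = 4.283×10¹³ m³/s².
r = 3390 + 8351 = 11741 km = 1.174×10⁷ m.
Vis-viva rearranged: 1/a = 2/r − v²/μ = 1.703×10⁻⁷ − 7.118×10⁻⁸ = 9.916×10⁻⁸ m⁻¹.
a = 1.008×10⁷ m = 10085 km.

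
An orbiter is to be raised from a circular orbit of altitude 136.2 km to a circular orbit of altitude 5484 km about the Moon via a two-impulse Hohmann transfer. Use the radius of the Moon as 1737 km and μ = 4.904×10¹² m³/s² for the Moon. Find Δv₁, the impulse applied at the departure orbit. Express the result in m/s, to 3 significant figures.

Δv ≈ 421 m/s

r₁ = 1737 + 136.2 = 1873.2 km = 1.8732×10⁶ m.
r₂ = 1737 + 5484 = 7221.0 km = 7.2210×10⁶ m.
Transfer ellipse a_t = (r₁ + r₂)/2 = 4.547×10⁶ m.
At r₁: circular v_c1 = √(μ/r₁) = 1618 m/s; transfer-perilune v_p = √[μ(2/r₁ − 1/a_t)] = 2039 m/s.
Δv₁ = v_p − v_c1 = 421.0 m/s.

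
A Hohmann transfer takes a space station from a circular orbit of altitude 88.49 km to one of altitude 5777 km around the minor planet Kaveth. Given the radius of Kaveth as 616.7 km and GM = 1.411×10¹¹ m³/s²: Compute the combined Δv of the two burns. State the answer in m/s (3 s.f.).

r₁ = 616.7 + 88.49 = 705.19 km = 7.0519×10⁵ m.
r₂ = 616.7 + 5777 = 6393.7 km = 6.3937×10⁶ m.
Transfer ellipse a_t = (r₁ + r₂)/2 = 3.549×10⁶ m.
At r₁: circular v_c1 = √(μ/r₁) = 447.3 m/s; transfer-periapsis v_p = √[μ(2/r₁ − 1/a_t)] = 600.4 m/s.
Δv₁ = v_p − v_c1 = 153.0 m/s.
At r₂: circular v_c2 = √(μ/r₂) = 148.6 m/s; transfer-apoapsis v_a = √[μ(2/r₂ − 1/a_t)] = 66.22 m/s.
Δv₂ = v_c2 − v_a = 82.34 m/s.
Total Δv = Δv₁ + Δv₂ = 235.4 m/s.

Δv_total ≈ 235 m/s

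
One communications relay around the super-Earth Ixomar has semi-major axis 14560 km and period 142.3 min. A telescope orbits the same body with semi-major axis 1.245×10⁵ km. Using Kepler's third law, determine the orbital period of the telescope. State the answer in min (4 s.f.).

Kepler's third law: T² ∝ a³, so T₂ = T₁ (a₂/a₁)^(3/2).
a₂/a₁ = 8.551, (a₂/a₁)^(3/2) = 25.00.
T₂ = 142.3 × 25.00 = 3558 min.

T₂ ≈ 3558 min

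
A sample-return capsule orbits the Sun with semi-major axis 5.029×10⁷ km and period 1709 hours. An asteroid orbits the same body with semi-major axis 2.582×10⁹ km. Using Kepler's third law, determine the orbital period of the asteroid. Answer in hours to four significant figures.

Kepler's third law: T² ∝ a³, so T₂ = T₁ (a₂/a₁)^(3/2).
a₂/a₁ = 51.34, (a₂/a₁)^(3/2) = 367.9.
T₂ = 1709 × 367.9 = 6.287×10⁵ hours.

T₂ ≈ 6.287×10⁵ hours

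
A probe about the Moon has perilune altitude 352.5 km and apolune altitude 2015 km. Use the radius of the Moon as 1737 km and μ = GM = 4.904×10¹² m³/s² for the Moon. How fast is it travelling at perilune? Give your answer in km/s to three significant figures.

v ≈ 1.74 km/s

r_p = 1737 + 352.5 = 2089.5 km = 2.0895×10⁶ m.
r_a = 1737 + 2015 = 3752.0 km = 3.7520×10⁶ m.
Semi-major axis a = (r_p + r_a)/2 = 2920.8 km = 2.921×10⁶ m.
Vis-viva: v² = μ(2/r − 1/a) = 4.904×10¹² × (9.572×10⁻⁷ − 3.424×10⁻⁷) = 3.015×10⁶ m²/s².
v = 1736 m/s = 1.736 km/s.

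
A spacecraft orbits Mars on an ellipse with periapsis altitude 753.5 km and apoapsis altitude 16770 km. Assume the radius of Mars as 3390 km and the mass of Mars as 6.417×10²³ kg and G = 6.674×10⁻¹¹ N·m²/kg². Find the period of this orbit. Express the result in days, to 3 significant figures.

T ≈ 0.471 days

μ = GM = 6.674×10⁻¹¹ × 6.417×10²³ = 4.283×10¹³ m³/s².
r_p = 3390 + 753.5 = 4143.5 km = 4.1435×10⁶ m.
r_a = 3390 + 16770 = 20160 km = 2.0160×10⁷ m.
Semi-major axis a = (r_p + r_a)/2 = (4143.5 + 20160)/2 = 12152 km = 1.215×10⁷ m.
By Kepler's third law T = 2π√(a³/μ) = 2π × 6.473×10³ = 4.067×10⁴ s.
= 0.4707 days.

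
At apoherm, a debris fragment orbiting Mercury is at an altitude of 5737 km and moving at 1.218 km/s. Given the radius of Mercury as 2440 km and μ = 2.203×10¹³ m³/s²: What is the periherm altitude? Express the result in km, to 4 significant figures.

r_a = 2440 + 5737 = 8177.0 km = 8.177×10⁶ m.
Specific energy ε = v²/2 − μ/r = -1.952×10⁶ J/kg, so a = −μ/(2ε) = 5.642×10⁶ m.
The apsides satisfy r_p + r_a = 2a, so the periherm radius is 2a − r_a = 3.107×10⁶ m = 3106.7 km.
Periherm altitude = 3106.7 − 2440 = 666.66 km.

periherm altitude ≈ 666.7 km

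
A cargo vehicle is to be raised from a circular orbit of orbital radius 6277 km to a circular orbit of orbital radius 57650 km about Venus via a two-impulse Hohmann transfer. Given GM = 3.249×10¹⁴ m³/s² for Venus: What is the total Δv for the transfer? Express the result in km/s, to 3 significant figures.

Δv_total ≈ 3.79 km/s

r₁ = 6277 km = 6.277×10⁶ m.
r₂ = 57650 km = 5.765×10⁷ m.
Transfer ellipse a_t = (r₁ + r₂)/2 = 3.196×10⁷ m.
At r₁: circular v_c1 = √(μ/r₁) = 7194 m/s; transfer-periapsis v_p = √[μ(2/r₁ − 1/a_t)] = 9662 m/s.
Δv₁ = v_p − v_c1 = 2468 m/s.
At r₂: circular v_c2 = √(μ/r₂) = 2374 m/s; transfer-apoapsis v_a = √[μ(2/r₂ − 1/a_t)] = 1052 m/s.
Δv₂ = v_c2 − v_a = 1322 m/s.
Total Δv = Δv₁ + Δv₂ = 3790 m/s = 3.790 km/s.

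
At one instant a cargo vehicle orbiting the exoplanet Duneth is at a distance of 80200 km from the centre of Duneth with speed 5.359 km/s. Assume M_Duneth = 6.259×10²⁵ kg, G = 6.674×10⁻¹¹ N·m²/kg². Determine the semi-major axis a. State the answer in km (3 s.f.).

μ = GM = 6.674×10⁻¹¹ × 6.259×10²⁵ = 4.177×10¹⁵ m³/s².
r = 8.020×10⁷ m.
Specific orbital energy ε = v²/2 − μ/r = (5359)²/2 − 4.177×10¹⁵/8.020×10⁷ = -3.773×10⁷ J/kg.
Since ε = −μ/(2a), a = −μ/(2ε) = 5.536×10⁷ m = 55363 km.

a ≈ 55400 km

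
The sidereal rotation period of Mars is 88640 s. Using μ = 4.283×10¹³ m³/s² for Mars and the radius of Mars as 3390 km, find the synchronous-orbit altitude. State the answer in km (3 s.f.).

A synchronous orbit has period T, so by Kepler's third law a = (μT²/4π²)^(1/3).
μT²/4π² = 4.283×10¹³ × (8.864×10⁴)² / 39.48 = 8.524×10²¹ m³.
a = 2.043×10⁷ m = 20428 km.
Altitude h = a − R = 20428 − 3390 = 17038 km.

h_sync ≈ 17000 km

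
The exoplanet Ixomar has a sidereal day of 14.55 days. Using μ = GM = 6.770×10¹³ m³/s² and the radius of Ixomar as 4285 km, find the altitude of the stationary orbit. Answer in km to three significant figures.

h_sync ≈ 1.35×10⁵ km

T = 14.55 days = 1.257×10⁶ s.
A synchronous orbit has period T, so by Kepler's third law a = (μT²/4π²)^(1/3).
μT²/4π² = 6.770×10¹³ × (1.257×10⁶)² / 39.48 = 2.710×10²⁴ m³.
a = 1.394×10⁸ m = 1.3942×10⁵ km.
Altitude h = a − R = 1.3942×10⁵ − 4285 = 1.3514×10⁵ km.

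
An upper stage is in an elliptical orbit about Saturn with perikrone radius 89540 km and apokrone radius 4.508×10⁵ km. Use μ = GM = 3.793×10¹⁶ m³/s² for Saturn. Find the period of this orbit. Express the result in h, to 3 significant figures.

Semi-major axis a = (r_p + r_a)/2 = (89540 + 4.5080×10⁵)/2 = 2.7017×10⁵ km = 2.702×10⁸ m.
By Kepler's third law T = 2π√(a³/μ) = 2π × 2.280×10⁴ = 1.433×10⁵ s.
= 39.80 h.

T ≈ 39.8 h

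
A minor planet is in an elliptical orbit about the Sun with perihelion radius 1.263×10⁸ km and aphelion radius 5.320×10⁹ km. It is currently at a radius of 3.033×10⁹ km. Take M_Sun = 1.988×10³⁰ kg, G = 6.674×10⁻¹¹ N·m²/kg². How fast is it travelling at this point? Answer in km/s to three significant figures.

μ = GM = 6.674×10⁻¹¹ × 1.988×10³⁰ = 1.327×10²⁰ m³/s².
Semi-major axis a = (r_p + r_a)/2 = 2.7232×10⁹ km = 2.723×10¹² m.
Vis-viva: v² = μ(2/r − 1/a) = 1.327×10²⁰ × (6.594×10⁻¹³ − 3.672×10⁻¹³) = 3.877×10⁷ m²/s².
v = 6226 m/s = 6.226 km/s.

v ≈ 6.23 km/s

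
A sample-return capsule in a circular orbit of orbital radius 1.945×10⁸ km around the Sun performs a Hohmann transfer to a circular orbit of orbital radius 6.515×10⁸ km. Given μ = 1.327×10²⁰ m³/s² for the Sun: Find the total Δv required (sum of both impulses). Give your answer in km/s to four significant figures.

Δv_total ≈ 10.89 km/s

r₁ = 1.945×10⁸ km = 1.945×10¹¹ m.
r₂ = 6.515×10⁸ km = 6.515×10¹¹ m.
Transfer ellipse a_t = (r₁ + r₂)/2 = 4.230×10¹¹ m.
At r₁: circular v_c1 = √(μ/r₁) = 26120 m/s; transfer-perihelion v_p = √[μ(2/r₁ − 1/a_t)] = 32420 m/s.
Δv₁ = v_p − v_c1 = 6296 m/s.
At r₂: circular v_c2 = √(μ/r₂) = 14270 m/s; transfer-aphelion v_a = √[μ(2/r₂ − 1/a_t)] = 9678 m/s.
Δv₂ = v_c2 − v_a = 4594 m/s.
Total Δv = Δv₁ + Δv₂ = 10890 m/s = 10.89 km/s.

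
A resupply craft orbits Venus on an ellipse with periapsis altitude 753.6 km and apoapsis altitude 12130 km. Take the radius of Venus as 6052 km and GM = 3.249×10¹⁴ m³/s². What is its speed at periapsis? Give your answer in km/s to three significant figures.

r_p = 6052 + 753.6 = 6805.6 km = 6.8056×10⁶ m.
r_a = 6052 + 12130 = 18182 km = 1.8182×10⁷ m.
Semi-major axis a = (r_p + r_a)/2 = 12494 km = 1.249×10⁷ m.
Vis-viva: v² = μ(2/r − 1/a) = 3.249×10¹⁴ × (2.939×10⁻⁷ − 8.004×10⁻⁸) = 6.948×10⁷ m²/s².
v = 8335 m/s = 8.335 km/s.

v ≈ 8.34 km/s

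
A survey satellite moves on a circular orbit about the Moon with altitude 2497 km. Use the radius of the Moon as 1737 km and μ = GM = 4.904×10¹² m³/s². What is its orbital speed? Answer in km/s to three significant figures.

v ≈ 1.08 km/s

r = 1737 + 2497 = 4234.0 km = 4.2340×10⁶ m.
For a circular orbit v = √(μ/r) = √(4.904×10¹² / 4.234×10⁶) = √(1.158×10⁶) = 1076 m/s.
That is 1.076 km/s.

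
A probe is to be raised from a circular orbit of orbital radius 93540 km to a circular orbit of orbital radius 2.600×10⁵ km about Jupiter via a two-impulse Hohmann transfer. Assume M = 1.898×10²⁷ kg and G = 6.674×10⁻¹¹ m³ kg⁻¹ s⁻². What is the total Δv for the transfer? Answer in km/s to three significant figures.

μ = GM = 6.674×10⁻¹¹ × 1.898×10²⁷ = 1.267×10¹⁷ m³/s².
r₁ = 93540 km = 9.354×10⁷ m.
r₂ = 2.600×10⁵ km = 2.600×10⁸ m.
Transfer ellipse a_t = (r₁ + r₂)/2 = 1.768×10⁸ m.
At r₁: circular v_c1 = √(μ/r₁) = 36800 m/s; transfer-perijove v_p = √[μ(2/r₁ − 1/a_t)] = 44630 m/s.
Δv₁ = v_p − v_c1 = 7830 m/s.
At r₂: circular v_c2 = √(μ/r₂) = 22070 m/s; transfer-apojove v_a = √[μ(2/r₂ − 1/a_t)] = 16060 m/s.
Δv₂ = v_c2 − v_a = 6016 m/s.
Total Δv = Δv₁ + Δv₂ = 13850 m/s = 13.85 km/s.

Δv_total ≈ 13.8 km/s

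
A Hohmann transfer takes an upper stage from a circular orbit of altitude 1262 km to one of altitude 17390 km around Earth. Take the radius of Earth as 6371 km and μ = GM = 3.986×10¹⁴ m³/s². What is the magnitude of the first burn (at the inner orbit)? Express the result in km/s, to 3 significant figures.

Δv ≈ 1.66 km/s

r₁ = 6371 + 1262 = 7633.0 km = 7.6330×10⁶ m.
r₂ = 6371 + 17390 = 23761 km = 2.3761×10⁷ m.
Transfer ellipse a_t = (r₁ + r₂)/2 = 1.570×10⁷ m.
At r₁: circular v_c1 = √(μ/r₁) = 7226 m/s; transfer-perigee v_p = √[μ(2/r₁ − 1/a_t)] = 8891 m/s.
Δv₁ = v_p − v_c1 = 1665 m/s.
= 1.665 km/s.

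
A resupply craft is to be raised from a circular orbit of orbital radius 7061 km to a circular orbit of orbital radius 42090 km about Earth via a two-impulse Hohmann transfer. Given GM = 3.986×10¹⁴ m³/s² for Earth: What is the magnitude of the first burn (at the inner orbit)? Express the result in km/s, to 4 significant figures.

r₁ = 7061 km = 7.061×10⁶ m.
r₂ = 42090 km = 4.209×10⁷ m.
Transfer ellipse a_t = (r₁ + r₂)/2 = 2.458×10⁷ m.
At r₁: circular v_c1 = √(μ/r₁) = 7513 m/s; transfer-perigee v_p = √[μ(2/r₁ − 1/a_t)] = 9833 m/s.
Δv₁ = v_p − v_c1 = 2319 m/s.
= 2.319 km/s.

Δv ≈ 2.319 km/s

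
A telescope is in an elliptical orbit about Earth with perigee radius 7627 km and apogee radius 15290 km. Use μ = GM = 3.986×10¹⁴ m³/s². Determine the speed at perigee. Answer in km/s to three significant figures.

Semi-major axis a = (r_p + r_a)/2 = 11458 km = 1.146×10⁷ m.
Vis-viva: v² = μ(2/r − 1/a) = 3.986×10¹⁴ × (2.622×10⁻⁷ − 8.727×10⁻⁸) = 6.974×10⁷ m²/s².
v = 8351 m/s = 8.351 km/s.

v ≈ 8.35 km/s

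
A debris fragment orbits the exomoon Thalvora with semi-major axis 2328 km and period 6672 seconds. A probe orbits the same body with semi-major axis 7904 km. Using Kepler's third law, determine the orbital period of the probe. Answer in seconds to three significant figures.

T₂ ≈ 41700 seconds

Kepler's third law: T² ∝ a³, so T₂ = T₁ (a₂/a₁)^(3/2).
a₂/a₁ = 3.395, (a₂/a₁)^(3/2) = 6.256.
T₂ = 6672 × 6.256 = 41740 seconds.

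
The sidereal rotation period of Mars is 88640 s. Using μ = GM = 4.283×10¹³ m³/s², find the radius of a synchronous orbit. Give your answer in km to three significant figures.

A synchronous orbit has period T, so by Kepler's third law a = (μT²/4π²)^(1/3).
μT²/4π² = 4.283×10¹³ × (8.864×10⁴)² / 39.48 = 8.524×10²¹ m³.
a = 2.043×10⁷ m = 20428 km.

r_sync ≈ 20400 km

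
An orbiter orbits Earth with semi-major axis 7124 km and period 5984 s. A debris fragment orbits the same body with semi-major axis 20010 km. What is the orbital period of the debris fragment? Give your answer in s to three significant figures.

T₂ ≈ 28200 s

Kepler's third law: T² ∝ a³, so T₂ = T₁ (a₂/a₁)^(3/2).
a₂/a₁ = 2.809, (a₂/a₁)^(3/2) = 4.707.
T₂ = 5984 × 4.707 = 28170 s.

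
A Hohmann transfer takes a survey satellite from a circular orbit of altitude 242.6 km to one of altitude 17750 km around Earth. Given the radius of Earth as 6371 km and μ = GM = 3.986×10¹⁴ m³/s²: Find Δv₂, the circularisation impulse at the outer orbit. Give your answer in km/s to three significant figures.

r₁ = 6371 + 242.6 = 6613.6 km = 6.6136×10⁶ m.
r₂ = 6371 + 17750 = 24121 km = 2.4121×10⁷ m.
Transfer ellipse a_t = (r₁ + r₂)/2 = 1.537×10⁷ m.
At r₁: circular v_c1 = √(μ/r₁) = 7763 m/s; transfer-perigee v_p = √[μ(2/r₁ − 1/a_t)] = 9726 m/s.
At r₂: circular v_c2 = √(μ/r₂) = 4065 m/s; transfer-apogee v_a = √[μ(2/r₂ − 1/a_t)] = 2667 m/s.
Δv₂ = v_c2 − v_a = 1398 m/s.
= 1.398 km/s.

Δv ≈ 1.40 km/s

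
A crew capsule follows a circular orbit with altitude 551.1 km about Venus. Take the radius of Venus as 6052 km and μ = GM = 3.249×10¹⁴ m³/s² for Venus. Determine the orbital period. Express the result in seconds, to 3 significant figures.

T ≈ 5910 seconds

r = 6052 + 551.1 = 6603.1 km = 6.6031×10⁶ m.
Kepler's third law: T = 2π√(r³/μ) = 2π√((6.603×10⁶)³ / 3.249×10¹⁴).
r³/μ = 8.861×10⁵ s², so T = 2π × 9.413×10² = 5.915×10³ s.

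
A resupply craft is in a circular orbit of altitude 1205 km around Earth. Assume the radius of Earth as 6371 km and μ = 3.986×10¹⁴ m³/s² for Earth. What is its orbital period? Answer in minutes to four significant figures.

r = 6371 + 1205 = 7576.0 km = 7.5760×10⁶ m.
Kepler's third law: T = 2π√(r³/μ) = 2π√((7.576×10⁶)³ / 3.986×10¹⁴).
r³/μ = 1.091×10⁶ s², so T = 2π × 1.044×10³ = 6.563×10³ s.
Converting: 6.563×10³ s ÷ 60.00 = 109.4 minutes.

T ≈ 109.4 minutes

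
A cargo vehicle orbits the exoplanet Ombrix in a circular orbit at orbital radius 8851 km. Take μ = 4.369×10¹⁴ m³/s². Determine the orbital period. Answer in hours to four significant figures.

T ≈ 2.199 hours

r = 8851 km = 8.851×10⁶ m.
Kepler's third law: T = 2π√(r³/μ) = 2π√((8.851×10⁶)³ / 4.369×10¹⁴).
r³/μ = 1.587×10⁶ s², so T = 2π × 1.260×10³ = 7.915×10³ s.
Converting: 7.915×10³ s ÷ 3600 = 2.199 hours.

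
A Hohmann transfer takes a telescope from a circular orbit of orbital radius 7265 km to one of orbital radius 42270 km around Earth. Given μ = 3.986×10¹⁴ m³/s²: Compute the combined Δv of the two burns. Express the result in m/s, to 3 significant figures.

Δv_total ≈ 3680 m/s

r₁ = 7265 km = 7.265×10⁶ m.
r₂ = 42270 km = 4.227×10⁷ m.
Transfer ellipse a_t = (r₁ + r₂)/2 = 2.477×10⁷ m.
At r₁: circular v_c1 = √(μ/r₁) = 7407 m/s; transfer-perigee v_p = √[μ(2/r₁ − 1/a_t)] = 9677 m/s.
Δv₁ = v_p − v_c1 = 2270 m/s.
At r₂: circular v_c2 = √(μ/r₂) = 3071 m/s; transfer-apogee v_a = √[μ(2/r₂ − 1/a_t)] = 1663 m/s.
Δv₂ = v_c2 − v_a = 1408 m/s.
Total Δv = Δv₁ + Δv₂ = 3677 m/s.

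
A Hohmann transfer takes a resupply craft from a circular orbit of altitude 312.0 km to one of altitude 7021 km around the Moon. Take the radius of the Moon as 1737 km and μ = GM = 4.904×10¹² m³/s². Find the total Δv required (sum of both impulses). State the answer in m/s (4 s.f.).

r₁ = 1737 + 312.0 = 2049.0 km = 2.0490×10⁶ m.
r₂ = 1737 + 7021 = 8758.0 km = 8.7580×10⁶ m.
Transfer ellipse a_t = (r₁ + r₂)/2 = 5.404×10⁶ m.
At r₁: circular v_c1 = √(μ/r₁) = 1547 m/s; transfer-perilune v_p = √[μ(2/r₁ − 1/a_t)] = 1970 m/s.
Δv₁ = v_p − v_c1 = 422.5 m/s.
At r₂: circular v_c2 = √(μ/r₂) = 748.3 m/s; transfer-apolune v_a = √[μ(2/r₂ − 1/a_t)] = 460.8 m/s.
Δv₂ = v_c2 − v_a = 287.5 m/s.
Total Δv = Δv₁ + Δv₂ = 710.0 m/s.

Δv_total ≈ 710.0 m/s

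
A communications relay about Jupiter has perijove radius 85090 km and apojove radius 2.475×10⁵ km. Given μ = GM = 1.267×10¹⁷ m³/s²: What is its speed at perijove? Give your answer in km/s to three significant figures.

v ≈ 47.1 km/s

Semi-major axis a = (r_p + r_a)/2 = 1.6630×10⁵ km = 1.663×10⁸ m.
Vis-viva: v² = μ(2/r − 1/a) = 1.267×10¹⁷ × (2.350×10⁻⁸ − 6.013×10⁻⁹) = 2.216×10⁹ m²/s².
v = 47080 m/s = 47.08 km/s.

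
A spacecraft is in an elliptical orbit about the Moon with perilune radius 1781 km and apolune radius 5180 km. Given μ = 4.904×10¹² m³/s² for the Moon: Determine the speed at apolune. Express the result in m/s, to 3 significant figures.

Semi-major axis a = (r_p + r_a)/2 = 3480.5 km = 3.480×10⁶ m.
Vis-viva: v² = μ(2/r − 1/a) = 4.904×10¹² × (3.861×10⁻⁷ − 2.873×10⁻⁷) = 4.844×10⁵ m²/s².
v = 696.0 m/s.

v ≈ 696 m/s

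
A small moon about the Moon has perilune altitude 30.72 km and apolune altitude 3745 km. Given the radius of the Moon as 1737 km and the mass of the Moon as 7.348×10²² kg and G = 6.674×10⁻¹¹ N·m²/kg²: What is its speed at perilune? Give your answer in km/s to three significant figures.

v ≈ 2.05 km/s

μ = GM = 6.674×10⁻¹¹ × 7.348×10²² = 4.904×10¹² m³/s².
r_p = 1737 + 30.72 = 1767.7 km = 1.7677×10⁶ m.
r_a = 1737 + 3745 = 5482.0 km = 5.4820×10⁶ m.
Semi-major axis a = (r_p + r_a)/2 = 3624.9 km = 3.625×10⁶ m.
Vis-viva: v² = μ(2/r − 1/a) = 4.904×10¹² × (1.131×10⁻⁶ − 2.759×10⁻⁷) = 4.196×10⁶ m²/s².
v = 2048 m/s = 2.048 km/s.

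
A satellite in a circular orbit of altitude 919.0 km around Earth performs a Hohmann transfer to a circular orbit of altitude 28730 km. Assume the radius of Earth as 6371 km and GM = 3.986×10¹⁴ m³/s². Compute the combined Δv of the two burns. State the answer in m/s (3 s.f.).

r₁ = 6371 + 919.0 = 7290.0 km = 7.2900×10⁶ m.
r₂ = 6371 + 28730 = 35101 km = 3.5101×10⁷ m.
Transfer ellipse a_t = (r₁ + r₂)/2 = 2.120×10⁷ m.
At r₁: circular v_c1 = √(μ/r₁) = 7394 m/s; transfer-perigee v_p = √[μ(2/r₁ − 1/a_t)] = 9516 m/s.
Δv₁ = v_p − v_c1 = 2121 m/s.
At r₂: circular v_c2 = √(μ/r₂) = 3370 m/s; transfer-apogee v_a = √[μ(2/r₂ − 1/a_t)] = 1976 m/s.
Δv₂ = v_c2 − v_a = 1394 m/s.
Total Δv = Δv₁ + Δv₂ = 3515 m/s.

Δv_total ≈ 3510 m/s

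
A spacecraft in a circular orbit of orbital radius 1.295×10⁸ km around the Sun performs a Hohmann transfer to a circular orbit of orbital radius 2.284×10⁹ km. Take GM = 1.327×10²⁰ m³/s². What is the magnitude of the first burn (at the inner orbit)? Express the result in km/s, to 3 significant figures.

Δv ≈ 12.0 km/s

r₁ = 1.295×10⁸ km = 1.295×10¹¹ m.
r₂ = 2.284×10⁹ km = 2.284×10¹² m.
Transfer ellipse a_t = (r₁ + r₂)/2 = 1.207×10¹² m.
At r₁: circular v_c1 = √(μ/r₁) = 32010 m/s; transfer-perihelion v_p = √[μ(2/r₁ − 1/a_t)] = 44040 m/s.
Δv₁ = v_p − v_c1 = 12030 m/s.
= 12.03 km/s.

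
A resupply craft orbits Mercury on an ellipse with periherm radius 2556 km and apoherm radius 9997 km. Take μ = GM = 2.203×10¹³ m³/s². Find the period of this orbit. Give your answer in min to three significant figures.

Semi-major axis a = (r_p + r_a)/2 = (2556.0 + 9997.0)/2 = 6276.5 km = 6.276×10⁶ m.
By Kepler's third law T = 2π√(a³/μ) = 2π × 3.350×10³ = 2.105×10⁴ s.
= 350.8 min.

T ≈ 351 min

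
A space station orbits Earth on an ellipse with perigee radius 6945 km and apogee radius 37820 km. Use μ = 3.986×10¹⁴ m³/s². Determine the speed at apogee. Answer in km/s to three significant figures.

v ≈ 1.81 km/s

Semi-major axis a = (r_p + r_a)/2 = 22382 km = 2.238×10⁷ m.
Vis-viva: v² = μ(2/r − 1/a) = 3.986×10¹⁴ × (5.288×10⁻⁸ − 4.468×10⁻⁸) = 3.270×10⁶ m²/s².
v = 1808 m/s = 1.808 km/s.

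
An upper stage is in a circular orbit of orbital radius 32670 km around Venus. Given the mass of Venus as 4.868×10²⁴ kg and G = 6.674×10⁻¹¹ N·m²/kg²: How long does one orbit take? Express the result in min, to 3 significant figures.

μ = GM = 6.674×10⁻¹¹ × 4.868×10²⁴ = 3.249×10¹⁴ m³/s².
r = 32670 km = 3.267×10⁷ m.
Kepler's third law: T = 2π√(r³/μ) = 2π√((3.267×10⁷)³ / 3.249×10¹⁴).
r³/μ = 1.073×10⁸ s², so T = 2π × 1.036×10⁴ = 6.509×10⁴ s.
Converting: 6.509×10⁴ s ÷ 60.00 = 1085 min.

T ≈ 1080 min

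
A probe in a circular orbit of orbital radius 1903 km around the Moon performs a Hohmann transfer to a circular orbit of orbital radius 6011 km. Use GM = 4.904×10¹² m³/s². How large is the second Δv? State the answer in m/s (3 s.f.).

Δv ≈ 277 m/s

r₁ = 1903 km = 1.903×10⁶ m.
r₂ = 6011 km = 6.011×10⁶ m.
Transfer ellipse a_t = (r₁ + r₂)/2 = 3.957×10⁶ m.
At r₁: circular v_c1 = √(μ/r₁) = 1605 m/s; transfer-perilune v_p = √[μ(2/r₁ − 1/a_t)] = 1979 m/s.
At r₂: circular v_c2 = √(μ/r₂) = 903.2 m/s; transfer-apolune v_a = √[μ(2/r₂ − 1/a_t)] = 626.4 m/s.
Δv₂ = v_c2 − v_a = 276.9 m/s.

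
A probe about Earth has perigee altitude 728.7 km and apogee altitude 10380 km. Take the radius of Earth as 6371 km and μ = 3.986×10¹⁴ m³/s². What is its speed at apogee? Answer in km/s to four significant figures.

r_p = 6371 + 728.7 = 7099.7 km = 7.0997×10⁶ m.
r_a = 6371 + 10380 = 16751 km = 1.6751×10⁷ m.
Semi-major axis a = (r_p + r_a)/2 = 11925 km = 1.193×10⁷ m.
Vis-viva: v² = μ(2/r − 1/a) = 3.986×10¹⁴ × (1.194×10⁻⁷ − 8.385×10⁻⁸) = 1.417×10⁷ m²/s².
v = 3764 m/s = 3.764 km/s.

v ≈ 3.764 km/s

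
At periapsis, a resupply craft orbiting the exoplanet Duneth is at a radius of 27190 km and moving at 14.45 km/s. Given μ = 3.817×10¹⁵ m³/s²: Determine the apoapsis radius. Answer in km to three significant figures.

r_p = 2.719×10⁷ m.
Specific energy ε = v²/2 − μ/r = -3.598×10⁷ J/kg, so a = −μ/(2ε) = 5.304×10⁷ m.
The apsides satisfy r_p + r_a = 2a, so the apoapsis radius is 2a − r_p = 7.889×10⁷ m = 78893 km.

apoapsis radius ≈ 78900 km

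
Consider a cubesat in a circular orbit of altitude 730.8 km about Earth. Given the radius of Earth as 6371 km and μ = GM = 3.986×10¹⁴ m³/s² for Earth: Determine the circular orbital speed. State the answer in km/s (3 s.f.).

v ≈ 7.49 km/s

r = 6371 + 730.8 = 7101.8 km = 7.1018×10⁶ m.
For a circular orbit v = √(μ/r) = √(3.986×10¹⁴ / 7.102×10⁶) = √(5.613×10⁷) = 7492 m/s.
That is 7.492 km/s.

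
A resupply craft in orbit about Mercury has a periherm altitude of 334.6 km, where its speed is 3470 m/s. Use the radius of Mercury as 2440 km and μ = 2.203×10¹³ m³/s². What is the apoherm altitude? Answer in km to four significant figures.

r_p = 2440 + 334.6 = 2774.6 km = 2.775×10⁶ m.
Specific energy ε = v²/2 − μ/r = -1.919×10⁶ J/kg, so a = −μ/(2ε) = 5.739×10⁶ m.
The apsides satisfy r_p + r_a = 2a, so the apoherm radius is 2a − r_p = 8.703×10⁶ m = 8702.7 km.
Apoherm altitude = 8702.7 − 2440 = 6262.7 km.

apoherm altitude ≈ 6263 km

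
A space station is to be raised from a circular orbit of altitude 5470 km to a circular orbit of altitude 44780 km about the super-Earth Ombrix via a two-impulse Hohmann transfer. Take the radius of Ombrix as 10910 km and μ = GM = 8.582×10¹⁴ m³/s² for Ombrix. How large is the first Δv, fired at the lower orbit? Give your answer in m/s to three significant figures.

Δv ≈ 1760 m/s

r₁ = 10910 + 5470 = 16380 km = 1.6380×10⁷ m.
r₂ = 10910 + 44780 = 55690 km = 5.5690×10⁷ m.
Transfer ellipse a_t = (r₁ + r₂)/2 = 3.604×10⁷ m.
At r₁: circular v_c1 = √(μ/r₁) = 7238 m/s; transfer-periapsis v_p = √[μ(2/r₁ − 1/a_t)] = 8998 m/s.
Δv₁ = v_p − v_c1 = 1760 m/s.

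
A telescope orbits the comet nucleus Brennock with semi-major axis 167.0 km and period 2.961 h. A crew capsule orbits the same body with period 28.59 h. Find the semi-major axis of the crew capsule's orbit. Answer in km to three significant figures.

a₂ ≈ 757 km

Kepler's third law: a³ ∝ T², so a₂ = a₁ (T₂/T₁)^(2/3).
T₂/T₁ = 9.656, (T₂/T₁)^(2/3) = 4.534.
a₂ = 167.0 × 4.534 = 757.2 km.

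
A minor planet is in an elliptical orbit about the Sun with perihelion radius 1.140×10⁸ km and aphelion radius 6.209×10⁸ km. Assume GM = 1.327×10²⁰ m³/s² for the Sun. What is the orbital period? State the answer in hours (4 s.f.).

Semi-major axis a = (r_p + r_a)/2 = (1.1400×10⁸ + 6.2090×10⁸)/2 = 3.6745×10⁸ km = 3.674×10¹¹ m.
By Kepler's third law T = 2π√(a³/μ) = 2π × 1.934×10⁷ = 1.215×10⁸ s.
= 33750 hours.

T ≈ 33750 hours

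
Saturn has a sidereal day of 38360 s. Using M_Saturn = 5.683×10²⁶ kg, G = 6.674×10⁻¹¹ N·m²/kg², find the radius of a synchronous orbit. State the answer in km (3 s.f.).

μ = GM = 6.674×10⁻¹¹ × 5.683×10²⁶ = 3.793×10¹⁶ m³/s².
A synchronous orbit has period T, so by Kepler's third law a = (μT²/4π²)^(1/3).
μT²/4π² = 3.793×10¹⁶ × (3.836×10⁴)² / 39.48 = 1.414×10²⁴ m³.
a = 1.122×10⁸ m = 1.1223×10⁵ km.

r_sync ≈ 1.12×10⁵ km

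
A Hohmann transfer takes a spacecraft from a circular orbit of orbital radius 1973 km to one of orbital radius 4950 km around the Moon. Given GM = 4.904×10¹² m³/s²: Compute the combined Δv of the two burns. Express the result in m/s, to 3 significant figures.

r₁ = 1973 km = 1.973×10⁶ m.
r₂ = 4950 km = 4.950×10⁶ m.
Transfer ellipse a_t = (r₁ + r₂)/2 = 3.462×10⁶ m.
At r₁: circular v_c1 = √(μ/r₁) = 1577 m/s; transfer-perilune v_p = √[μ(2/r₁ − 1/a_t)] = 1885 m/s.
Δv₁ = v_p − v_c1 = 308.7 m/s.
At r₂: circular v_c2 = √(μ/r₂) = 995.3 m/s; transfer-apolune v_a = √[μ(2/r₂ − 1/a_t)] = 751.5 m/s.
Δv₂ = v_c2 − v_a = 243.9 m/s.
Total Δv = Δv₁ + Δv₂ = 552.6 m/s.

Δv_total ≈ 553 m/s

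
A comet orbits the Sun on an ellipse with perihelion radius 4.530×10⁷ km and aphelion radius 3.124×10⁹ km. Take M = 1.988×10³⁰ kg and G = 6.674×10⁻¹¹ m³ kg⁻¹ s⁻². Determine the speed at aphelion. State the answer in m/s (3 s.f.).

v ≈ 1100 m/s

μ = GM = 6.674×10⁻¹¹ × 1.988×10³⁰ = 1.327×10²⁰ m³/s².
Semi-major axis a = (r_p + r_a)/2 = 1.5846×10⁹ km = 1.585×10¹² m.
Vis-viva: v² = μ(2/r − 1/a) = 1.327×10²⁰ × (6.402×10⁻¹³ − 6.311×10⁻¹³) = 1.214×10⁶ m²/s².
v = 1102 m/s.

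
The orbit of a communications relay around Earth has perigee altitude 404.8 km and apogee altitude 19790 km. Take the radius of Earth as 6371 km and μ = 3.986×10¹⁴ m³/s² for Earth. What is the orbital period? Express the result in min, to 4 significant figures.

r_p = 6371 + 404.8 = 6775.8 km = 6.7758×10⁶ m.
r_a = 6371 + 19790 = 26161 km = 2.6161×10⁷ m.
Semi-major axis a = (r_p + r_a)/2 = (6775.8 + 26161)/2 = 16468 km = 1.647×10⁷ m.
By Kepler's third law T = 2π√(a³/μ) = 2π × 3.347×10³ = 2.103×10⁴ s.
= 350.5 min.

T ≈ 350.5 min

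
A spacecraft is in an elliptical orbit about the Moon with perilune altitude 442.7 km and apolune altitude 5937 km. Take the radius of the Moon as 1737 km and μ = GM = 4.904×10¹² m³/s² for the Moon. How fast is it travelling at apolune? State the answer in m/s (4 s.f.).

r_p = 1737 + 442.7 = 2179.7 km = 2.1797×10⁶ m.
r_a = 1737 + 5937 = 7674.0 km = 7.6740×10⁶ m.
Semi-major axis a = (r_p + r_a)/2 = 4926.9 km = 4.927×10⁶ m.
Vis-viva: v² = μ(2/r − 1/a) = 4.904×10¹² × (2.606×10⁻⁷ − 2.030×10⁻⁷) = 2.827×10⁵ m²/s².
v = 531.7 m/s.

v ≈ 531.7 m/s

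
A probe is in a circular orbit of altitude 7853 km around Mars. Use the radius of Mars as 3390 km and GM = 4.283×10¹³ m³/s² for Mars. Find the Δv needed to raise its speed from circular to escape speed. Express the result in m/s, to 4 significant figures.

Δv ≈ 808.5 m/s

r = 3390 + 7853 = 11243 km = 1.1243×10⁷ m.
Circular speed v_c = √(μ/r) = 1952 m/s.
Escape speed v_esc = √(2μ/r) = √2 × v_c = 2760 m/s.
Δv = v_esc − v_c = 808.5 m/s.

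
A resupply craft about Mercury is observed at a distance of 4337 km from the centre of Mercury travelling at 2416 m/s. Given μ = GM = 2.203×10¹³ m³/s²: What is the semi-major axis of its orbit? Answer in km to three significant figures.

a ≈ 5100 km

r = 4.337×10⁶ m.
Specific orbital energy ε = v²/2 − μ/r = (2416)²/2 − 2.203×10¹³/4.337×10⁶ = -2.161×10⁶ J/kg.
Since ε = −μ/(2a), a = −μ/(2ε) = 5.097×10⁶ m = 5097.1 km.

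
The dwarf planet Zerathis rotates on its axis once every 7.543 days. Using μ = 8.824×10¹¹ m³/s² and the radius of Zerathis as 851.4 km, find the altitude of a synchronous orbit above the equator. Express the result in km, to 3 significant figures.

T = 7.543 days = 6.517×10⁵ s.
A synchronous orbit has period T, so by Kepler's third law a = (μT²/4π²)^(1/3).
μT²/4π² = 8.824×10¹¹ × (6.517×10⁵)² / 39.48 = 9.493×10²¹ m³.
a = 2.117×10⁷ m = 21174 km.
Altitude h = a − R = 21174 − 851.4 = 20323 km.

h_sync ≈ 20300 km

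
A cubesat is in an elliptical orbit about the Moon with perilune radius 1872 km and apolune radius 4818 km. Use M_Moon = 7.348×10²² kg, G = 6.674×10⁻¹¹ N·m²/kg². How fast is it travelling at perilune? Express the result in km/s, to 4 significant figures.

μ = GM = 6.674×10⁻¹¹ × 7.348×10²² = 4.904×10¹² m³/s².
Semi-major axis a = (r_p + r_a)/2 = 3345.0 km = 3.345×10⁶ m.
Vis-viva: v² = μ(2/r − 1/a) = 4.904×10¹² × (1.068×10⁻⁶ − 2.990×10⁻⁷) = 3.773×10⁶ m²/s².
v = 1942 m/s = 1.942 km/s.

v ≈ 1.942 km/s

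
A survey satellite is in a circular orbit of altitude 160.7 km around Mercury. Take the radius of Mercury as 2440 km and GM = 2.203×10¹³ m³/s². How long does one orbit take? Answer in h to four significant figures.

r = 2440 + 160.7 = 2600.7 km = 2.6007×10⁶ m.
Kepler's third law: T = 2π√(r³/μ) = 2π√((2.601×10⁶)³ / 2.203×10¹³).
r³/μ = 7.985×10⁵ s², so T = 2π × 8.936×10² = 5.614×10³ s.
Converting: 5.614×10³ s ÷ 3600 = 1.560 h.

T ≈ 1.560 h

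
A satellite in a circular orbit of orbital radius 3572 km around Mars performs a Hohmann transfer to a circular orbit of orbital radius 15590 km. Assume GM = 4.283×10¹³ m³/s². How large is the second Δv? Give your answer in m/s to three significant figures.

Δv ≈ 645 m/s

r₁ = 3572 km = 3.572×10⁶ m.
r₂ = 15590 km = 1.559×10⁷ m.
Transfer ellipse a_t = (r₁ + r₂)/2 = 9.581×10⁶ m.
At r₁: circular v_c1 = √(μ/r₁) = 3463 m/s; transfer-periapsis v_p = √[μ(2/r₁ − 1/a_t)] = 4417 m/s.
At r₂: circular v_c2 = √(μ/r₂) = 1657 m/s; transfer-apoapsis v_a = √[μ(2/r₂ − 1/a_t)] = 1012 m/s.
Δv₂ = v_c2 − v_a = 645.4 m/s.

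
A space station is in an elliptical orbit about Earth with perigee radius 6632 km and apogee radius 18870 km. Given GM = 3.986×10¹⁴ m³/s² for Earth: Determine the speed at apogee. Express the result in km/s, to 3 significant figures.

v ≈ 3.31 km/s

Semi-major axis a = (r_p + r_a)/2 = 12751 km = 1.275×10⁷ m.
Vis-viva: v² = μ(2/r − 1/a) = 3.986×10¹⁴ × (1.060×10⁻⁷ − 7.843×10⁻⁸) = 1.099×10⁷ m²/s².
v = 3315 m/s = 3.315 km/s.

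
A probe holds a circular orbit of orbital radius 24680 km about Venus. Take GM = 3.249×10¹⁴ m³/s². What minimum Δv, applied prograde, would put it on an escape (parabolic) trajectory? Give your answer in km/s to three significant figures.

r = 24680 km = 2.468×10⁷ m.
Circular speed v_c = √(μ/r) = 3628 m/s.
Escape speed v_esc = √(2μ/r) = √2 × v_c = 5131 m/s.
Δv = v_esc − v_c = 1503 m/s = 1.503 km/s.

Δv ≈ 1.50 km/s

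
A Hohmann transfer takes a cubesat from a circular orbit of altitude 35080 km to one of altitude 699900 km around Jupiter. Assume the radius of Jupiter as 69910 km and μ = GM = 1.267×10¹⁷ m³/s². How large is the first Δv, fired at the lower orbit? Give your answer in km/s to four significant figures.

r₁ = 69910 + 35080 = 104990 km = 1.0499×10⁸ m.
r₂ = 69910 + 699900 = 769810 km = 7.6981×10⁸ m.
Transfer ellipse a_t = (r₁ + r₂)/2 = 4.374×10⁸ m.
At r₁: circular v_c1 = √(μ/r₁) = 34740 m/s; transfer-perijove v_p = √[μ(2/r₁ − 1/a_t)] = 46090 m/s.
Δv₁ = v_p − v_c1 = 11350 m/s.
= 11.35 km/s.

Δv ≈ 11.35 km/s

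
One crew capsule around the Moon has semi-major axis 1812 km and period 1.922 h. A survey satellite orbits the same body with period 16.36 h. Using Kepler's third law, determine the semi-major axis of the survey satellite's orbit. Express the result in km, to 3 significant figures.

Kepler's third law: a³ ∝ T², so a₂ = a₁ (T₂/T₁)^(2/3).
T₂/T₁ = 8.512, (T₂/T₁)^(2/3) = 4.169.
a₂ = 1812 × 4.169 = 7554 km.

a₂ ≈ 7550 km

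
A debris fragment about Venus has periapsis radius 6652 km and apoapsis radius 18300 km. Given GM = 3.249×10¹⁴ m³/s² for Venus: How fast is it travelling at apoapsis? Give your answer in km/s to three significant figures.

v ≈ 3.08 km/s

Semi-major axis a = (r_p + r_a)/2 = 12476 km = 1.248×10⁷ m.
Vis-viva: v² = μ(2/r − 1/a) = 3.249×10¹⁴ × (1.093×10⁻⁷ − 8.015×10⁻⁸) = 9.466×10⁶ m²/s².
v = 3077 m/s = 3.077 km/s.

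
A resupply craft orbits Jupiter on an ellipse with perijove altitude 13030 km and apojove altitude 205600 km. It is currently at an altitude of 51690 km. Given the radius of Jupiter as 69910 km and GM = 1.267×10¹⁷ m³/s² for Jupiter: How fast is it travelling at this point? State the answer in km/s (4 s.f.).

r_p = 69910 + 13030 = 82940 km = 8.2940×10⁷ m.
r_a = 69910 + 205600 = 275510 km = 2.7551×10⁸ m.
r = 69910 + 51690 = 1.2160×10⁵ km = 1.216×10⁸ m.
Semi-major axis a = (r_p + r_a)/2 = 1.7922×10⁵ km = 1.792×10⁸ m.
Vis-viva: v² = μ(2/r − 1/a) = 1.267×10¹⁷ × (1.645×10⁻⁸ − 5.580×10⁻⁹) = 1.377×10⁹ m²/s².
v = 37110 m/s = 37.11 km/s.

v ≈ 37.11 km/s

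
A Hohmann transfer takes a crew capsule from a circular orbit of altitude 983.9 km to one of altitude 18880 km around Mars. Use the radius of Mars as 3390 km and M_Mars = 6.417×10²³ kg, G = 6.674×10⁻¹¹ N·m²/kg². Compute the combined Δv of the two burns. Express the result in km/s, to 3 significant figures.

μ = GM = 6.674×10⁻¹¹ × 6.417×10²³ = 4.283×10¹³ m³/s².
r₁ = 3390 + 983.9 = 4373.9 km = 4.3739×10⁶ m.
r₂ = 3390 + 18880 = 22270 km = 2.2270×10⁷ m.
Transfer ellipse a_t = (r₁ + r₂)/2 = 1.332×10⁷ m.
At r₁: circular v_c1 = √(μ/r₁) = 3129 m/s; transfer-periapsis v_p = √[μ(2/r₁ − 1/a_t)] = 4046 m/s.
Δv₁ = v_p − v_c1 = 916.6 m/s.
At r₂: circular v_c2 = √(μ/r₂) = 1387 m/s; transfer-apoapsis v_a = √[μ(2/r₂ − 1/a_t)] = 794.6 m/s.
Δv₂ = v_c2 − v_a = 592.2 m/s.
Total Δv = Δv₁ + Δv₂ = 1509 m/s = 1.509 km/s.

Δv_total ≈ 1.51 km/s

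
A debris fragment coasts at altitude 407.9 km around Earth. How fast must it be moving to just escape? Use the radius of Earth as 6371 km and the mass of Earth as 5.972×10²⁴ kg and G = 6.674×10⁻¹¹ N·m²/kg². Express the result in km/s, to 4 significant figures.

v_esc ≈ 10.84 km/s

μ = GM = 6.674×10⁻¹¹ × 5.972×10²⁴ = 3.986×10¹⁴ m³/s².
r = 6371 + 407.9 = 6778.9 km = 6.7789×10⁶ m.
Escape speed v_esc = √(2μ/r) = √(2 × 3.986×10¹⁴ / 6.779×10⁶) = √(1.176×10⁸) = 10840 m/s.
= 10.84 km/s.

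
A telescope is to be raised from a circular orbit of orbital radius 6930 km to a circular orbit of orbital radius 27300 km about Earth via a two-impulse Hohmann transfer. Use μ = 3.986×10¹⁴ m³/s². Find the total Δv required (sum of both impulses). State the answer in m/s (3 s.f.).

Δv_total ≈ 3380 m/s

r₁ = 6930 km = 6.930×10⁶ m.
r₂ = 27300 km = 2.730×10⁷ m.
Transfer ellipse a_t = (r₁ + r₂)/2 = 1.712×10⁷ m.
At r₁: circular v_c1 = √(μ/r₁) = 7584 m/s; transfer-perigee v_p = √[μ(2/r₁ − 1/a_t)] = 9578 m/s.
Δv₁ = v_p − v_c1 = 1994 m/s.
At r₂: circular v_c2 = √(μ/r₂) = 3821 m/s; transfer-apogee v_a = √[μ(2/r₂ − 1/a_t)] = 2431 m/s.
Δv₂ = v_c2 − v_a = 1390 m/s.
Total Δv = Δv₁ + Δv₂ = 3384 m/s.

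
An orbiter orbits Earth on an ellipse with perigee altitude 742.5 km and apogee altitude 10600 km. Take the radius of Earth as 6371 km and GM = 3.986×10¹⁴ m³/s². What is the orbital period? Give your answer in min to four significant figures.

r_p = 6371 + 742.5 = 7113.5 km = 7.1135×10⁶ m.
r_a = 6371 + 10600 = 16971 km = 1.6971×10⁷ m.
Semi-major axis a = (r_p + r_a)/2 = (7113.5 + 16971)/2 = 12042 km = 1.204×10⁷ m.
By Kepler's third law T = 2π√(a³/μ) = 2π × 2.093×10³ = 1.315×10⁴ s.
= 219.2 min.

T ≈ 219.2 min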